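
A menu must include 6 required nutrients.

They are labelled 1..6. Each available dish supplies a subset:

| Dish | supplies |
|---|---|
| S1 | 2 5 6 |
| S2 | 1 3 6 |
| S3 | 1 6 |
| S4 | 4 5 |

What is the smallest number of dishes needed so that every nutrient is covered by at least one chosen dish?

Take {S1, S2, S4}. Their union is {1, 2, 3, 4, 5, 6}, which is all 6 nutrients.
Only S1 contains 2, so S1 is forced; the remaining 3 nutrients need at least 2 more dishes (each remaining dish adds at most 2) — so at least 3 dishes are needed, and 3 is optimal.

3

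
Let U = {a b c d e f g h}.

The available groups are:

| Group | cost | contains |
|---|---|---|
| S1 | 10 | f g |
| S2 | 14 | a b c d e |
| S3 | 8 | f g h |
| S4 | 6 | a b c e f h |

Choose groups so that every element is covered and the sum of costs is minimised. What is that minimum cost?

22

S2, S3 together cover every element (S2 ∪ S3 = {a, b, c, d, e, f, g, h}); total cost 14 + 8 = 22.
The greedy pick S4, S3, S2 costs 28; no covering selection beats 22.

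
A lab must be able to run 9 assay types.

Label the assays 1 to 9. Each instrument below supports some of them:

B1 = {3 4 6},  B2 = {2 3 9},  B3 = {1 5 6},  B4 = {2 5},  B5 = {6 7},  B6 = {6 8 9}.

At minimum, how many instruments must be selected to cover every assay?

B1 and B2 and B3 and B5 and B6 together: B1 ∪ B2 ∪ B3 ∪ B5 ∪ B6 = {1, 2, 3, 4, 5, 6, 7, 8, 9} — every assay is covered.
No 4 of the 6 instruments cover everything (all 15 combinations miss at least one assay), so 5 is optimal.

5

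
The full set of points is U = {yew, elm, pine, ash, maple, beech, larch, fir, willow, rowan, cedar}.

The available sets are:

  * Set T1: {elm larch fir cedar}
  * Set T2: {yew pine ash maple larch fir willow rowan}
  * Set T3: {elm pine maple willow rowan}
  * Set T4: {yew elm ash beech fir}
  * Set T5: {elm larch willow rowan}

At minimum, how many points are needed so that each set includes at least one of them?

The 2 points {fir, rowan} hit every set.
No single point lies in every set, so at least 2 are needed and 2 is optimal.

2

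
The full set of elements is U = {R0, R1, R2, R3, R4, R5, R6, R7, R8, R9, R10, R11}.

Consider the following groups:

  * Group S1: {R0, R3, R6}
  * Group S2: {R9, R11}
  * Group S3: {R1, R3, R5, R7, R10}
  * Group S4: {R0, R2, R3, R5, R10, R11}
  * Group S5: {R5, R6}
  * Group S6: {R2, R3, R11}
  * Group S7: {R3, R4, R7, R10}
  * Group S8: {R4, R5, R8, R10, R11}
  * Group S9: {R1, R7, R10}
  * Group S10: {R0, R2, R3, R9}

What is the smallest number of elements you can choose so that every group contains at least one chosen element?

H = {R3, R6, R10, R11} meets every group (each contains at least one member of H), and |H| = 4.
No choice of 3 elements meets every group, so 4 is the minimum.

4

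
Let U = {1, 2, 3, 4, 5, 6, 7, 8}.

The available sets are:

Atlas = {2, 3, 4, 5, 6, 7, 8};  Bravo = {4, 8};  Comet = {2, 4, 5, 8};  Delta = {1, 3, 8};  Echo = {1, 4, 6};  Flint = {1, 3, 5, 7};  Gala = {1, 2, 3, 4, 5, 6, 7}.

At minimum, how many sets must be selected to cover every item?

2

Bravo and Gala cover everything between them: the union {1, 2, 3, 4, 5, 6, 7, 8} is all of U.
No single set has all 8 items (the largest, Atlas, has 7), so 2 is optimal.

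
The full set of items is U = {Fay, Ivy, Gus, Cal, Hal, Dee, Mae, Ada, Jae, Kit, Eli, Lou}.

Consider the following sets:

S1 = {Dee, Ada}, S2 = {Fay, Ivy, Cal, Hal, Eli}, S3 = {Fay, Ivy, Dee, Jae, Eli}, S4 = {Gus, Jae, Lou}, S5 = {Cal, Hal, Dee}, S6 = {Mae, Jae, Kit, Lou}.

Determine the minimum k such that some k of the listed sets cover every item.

S1, S2, S4, and S6 cover everything between them: the union {Fay, Ivy, Gus, Cal, Hal, Dee, Mae, Ada, Jae, Kit, Eli, Lou} is all of U.
No 3 of the 6 sets cover everything (all 20 combinations miss at least one item), so 4 is optimal.

4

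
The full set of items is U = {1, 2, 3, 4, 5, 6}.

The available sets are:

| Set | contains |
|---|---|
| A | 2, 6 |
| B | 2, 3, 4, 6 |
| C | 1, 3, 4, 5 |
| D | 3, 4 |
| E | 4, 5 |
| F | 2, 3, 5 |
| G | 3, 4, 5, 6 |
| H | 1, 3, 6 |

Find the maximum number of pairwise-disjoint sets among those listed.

E, H are pairwise disjoint (E={4,5}; H={1,3,6}).
Every remaining set overlaps one of these, and no 3 of the listed sets are pairwise disjoint, so 2 is the maximum.

2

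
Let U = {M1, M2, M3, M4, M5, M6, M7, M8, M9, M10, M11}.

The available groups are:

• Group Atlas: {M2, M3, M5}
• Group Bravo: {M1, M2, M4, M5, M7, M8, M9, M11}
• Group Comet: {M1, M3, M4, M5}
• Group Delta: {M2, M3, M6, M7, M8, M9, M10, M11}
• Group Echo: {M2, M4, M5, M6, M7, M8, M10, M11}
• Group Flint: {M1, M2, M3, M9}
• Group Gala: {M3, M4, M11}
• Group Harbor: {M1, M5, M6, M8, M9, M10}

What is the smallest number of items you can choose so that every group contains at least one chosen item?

2

The 2 items {M3, M5} hit every group.
The groups Gala, Harbor are pairwise disjoint, so any hitting set needs a separate item for each — at least 2. Hence 2 is optimal.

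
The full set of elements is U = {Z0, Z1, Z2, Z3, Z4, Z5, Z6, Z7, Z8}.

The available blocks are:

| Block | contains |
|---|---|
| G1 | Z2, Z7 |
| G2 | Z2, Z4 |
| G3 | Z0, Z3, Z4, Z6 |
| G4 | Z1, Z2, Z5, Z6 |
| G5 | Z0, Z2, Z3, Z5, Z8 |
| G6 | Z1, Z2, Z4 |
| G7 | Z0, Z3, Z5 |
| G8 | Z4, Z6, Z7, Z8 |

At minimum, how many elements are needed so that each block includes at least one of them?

The 3 elements {Z0, Z2, Z7} hit every block.
No choice of 2 elements meets every block, so 3 is the minimum.

3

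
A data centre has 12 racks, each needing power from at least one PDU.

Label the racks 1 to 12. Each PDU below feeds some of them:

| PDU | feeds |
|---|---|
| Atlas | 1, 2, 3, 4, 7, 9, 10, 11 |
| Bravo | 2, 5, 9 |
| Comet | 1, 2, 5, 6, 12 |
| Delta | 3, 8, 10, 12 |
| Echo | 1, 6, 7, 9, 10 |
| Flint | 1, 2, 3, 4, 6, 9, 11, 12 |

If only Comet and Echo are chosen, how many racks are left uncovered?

Union of Comet, Echo = {1, 2, 5, 6, 7, 9, 10, 12}.
Not covered: 3, 4, 8, 11 — 4 racks.

4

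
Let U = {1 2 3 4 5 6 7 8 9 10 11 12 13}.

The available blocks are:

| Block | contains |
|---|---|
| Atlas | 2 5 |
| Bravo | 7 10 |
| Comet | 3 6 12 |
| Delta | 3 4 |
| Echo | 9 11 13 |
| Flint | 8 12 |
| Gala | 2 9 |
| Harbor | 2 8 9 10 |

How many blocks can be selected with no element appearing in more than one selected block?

5

Atlas, Bravo, Delta, Echo, Flint are pairwise disjoint (Atlas={2,5}; Bravo={7,10}; Delta={3,4}; Echo={9,11,13}; Flint={8,12}).
Every remaining block overlaps one of these, and no 6 of the listed blocks are pairwise disjoint, so 5 is the maximum.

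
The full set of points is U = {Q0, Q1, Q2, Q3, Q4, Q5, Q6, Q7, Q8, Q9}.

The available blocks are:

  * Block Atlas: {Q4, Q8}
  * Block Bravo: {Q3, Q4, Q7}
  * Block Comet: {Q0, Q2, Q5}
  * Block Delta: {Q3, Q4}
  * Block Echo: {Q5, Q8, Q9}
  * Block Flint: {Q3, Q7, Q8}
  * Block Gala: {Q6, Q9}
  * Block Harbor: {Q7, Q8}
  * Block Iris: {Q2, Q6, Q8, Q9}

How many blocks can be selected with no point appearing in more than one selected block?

4

Comet, Delta, Gala, Harbor are pairwise disjoint (Comet={Q0,Q2,Q5}; Delta={Q3,Q4}; Gala={Q6,Q9}; Harbor={Q7,Q8}).
Every remaining block overlaps one of these, and no 5 of the listed blocks are pairwise disjoint, so 4 is the maximum.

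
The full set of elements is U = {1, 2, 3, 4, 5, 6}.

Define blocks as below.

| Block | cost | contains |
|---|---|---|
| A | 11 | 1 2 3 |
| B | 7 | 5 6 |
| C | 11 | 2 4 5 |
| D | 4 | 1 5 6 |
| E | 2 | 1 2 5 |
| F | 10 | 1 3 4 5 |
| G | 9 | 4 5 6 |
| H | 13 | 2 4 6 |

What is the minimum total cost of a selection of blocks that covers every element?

16

D, E, F together cover every element (D ∪ E ∪ F = {1, 2, 3, 4, 5, 6}); total cost 4 + 2 + 10 = 16.
No covering selection has total cost below 16.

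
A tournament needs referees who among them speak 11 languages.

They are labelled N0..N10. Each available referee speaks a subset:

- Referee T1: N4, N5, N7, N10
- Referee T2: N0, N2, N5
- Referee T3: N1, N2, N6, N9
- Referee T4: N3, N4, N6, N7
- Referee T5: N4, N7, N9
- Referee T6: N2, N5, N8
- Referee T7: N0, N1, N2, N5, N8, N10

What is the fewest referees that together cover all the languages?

3

Take {T3, T4, T7}. Their union is {N0, N1, N2, N3, N4, N5, N6, N7, N8, N9, N10}, which is all 11 languages.
Only T4 contains N3, so T4 is forced; the remaining 7 languages need at least 2 more referees (each remaining referee adds at most 6) — so at least 3 referees are needed, and 3 is optimal.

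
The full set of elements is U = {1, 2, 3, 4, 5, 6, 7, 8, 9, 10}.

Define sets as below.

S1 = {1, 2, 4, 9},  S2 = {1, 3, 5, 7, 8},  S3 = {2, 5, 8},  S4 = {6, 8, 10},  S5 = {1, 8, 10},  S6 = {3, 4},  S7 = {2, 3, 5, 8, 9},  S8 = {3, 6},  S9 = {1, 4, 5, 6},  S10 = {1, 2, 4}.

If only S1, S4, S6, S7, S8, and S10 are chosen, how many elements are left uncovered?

Union of S1, S4, S6, S7, S8, S10 = {1, 2, 3, 4, 5, 6, 8, 9, 10}.
Not covered: 7 — 1 element.

1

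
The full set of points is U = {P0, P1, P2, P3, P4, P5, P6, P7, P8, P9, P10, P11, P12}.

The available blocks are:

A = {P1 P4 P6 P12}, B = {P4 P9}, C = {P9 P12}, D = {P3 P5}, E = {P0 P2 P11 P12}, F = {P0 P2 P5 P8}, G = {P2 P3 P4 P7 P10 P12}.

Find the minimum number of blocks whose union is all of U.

5

A and B and E and F and G together: A ∪ B ∪ E ∪ F ∪ G = {P0, P1, P2, P3, P4, P5, P6, P7, P8, P9, P10, P11, P12} — every point is covered.
No 4 of the 7 blocks cover everything (all 35 combinations miss at least one point), so 5 is optimal.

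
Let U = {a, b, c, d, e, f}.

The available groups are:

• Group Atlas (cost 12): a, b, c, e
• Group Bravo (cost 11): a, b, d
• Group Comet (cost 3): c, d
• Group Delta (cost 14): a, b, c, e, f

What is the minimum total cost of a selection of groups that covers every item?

17

Comet, Delta together cover every item (Comet ∪ Delta = {a, b, c, d, e, f}); total cost 3 + 14 = 17.
No covering selection has total cost below 17.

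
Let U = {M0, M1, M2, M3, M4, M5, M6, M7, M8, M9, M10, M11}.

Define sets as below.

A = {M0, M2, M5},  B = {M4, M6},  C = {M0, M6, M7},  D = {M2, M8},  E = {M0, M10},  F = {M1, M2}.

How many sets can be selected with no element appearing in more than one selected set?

B, D, E are pairwise disjoint (B={M4,M6}; D={M2,M8}; E={M0,M10}).
Every remaining set overlaps one of these, and no 4 of the listed sets are pairwise disjoint, so 3 is the maximum.

3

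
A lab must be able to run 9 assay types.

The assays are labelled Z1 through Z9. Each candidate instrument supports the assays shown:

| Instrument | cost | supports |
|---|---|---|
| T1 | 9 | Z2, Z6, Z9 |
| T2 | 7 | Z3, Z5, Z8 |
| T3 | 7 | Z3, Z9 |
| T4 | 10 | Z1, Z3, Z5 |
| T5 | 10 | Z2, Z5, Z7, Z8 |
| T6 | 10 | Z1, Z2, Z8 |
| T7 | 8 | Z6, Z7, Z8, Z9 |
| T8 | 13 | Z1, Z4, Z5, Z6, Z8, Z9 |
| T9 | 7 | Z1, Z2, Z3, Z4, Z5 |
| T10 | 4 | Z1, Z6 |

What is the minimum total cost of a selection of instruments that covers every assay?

T7, T9 together cover every assay (T7 ∪ T9 = {Z1, Z2, Z3, Z4, Z5, Z6, Z7, Z8, Z9}); total cost 8 + 7 = 15.
No covering selection has total cost below 15.

15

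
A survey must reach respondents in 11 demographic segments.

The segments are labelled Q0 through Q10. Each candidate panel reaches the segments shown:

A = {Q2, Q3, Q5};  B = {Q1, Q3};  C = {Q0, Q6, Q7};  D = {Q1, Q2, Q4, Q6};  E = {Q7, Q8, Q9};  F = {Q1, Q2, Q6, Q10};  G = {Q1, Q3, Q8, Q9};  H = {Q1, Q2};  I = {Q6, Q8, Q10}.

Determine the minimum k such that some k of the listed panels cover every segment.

5

Take {A, C, D, G, I}. Their union is {Q0, Q1, Q2, Q3, Q4, Q5, Q6, Q7, Q8, Q9, Q10}, which is all 11 segments.
No 4 of the 9 panels cover everything (all 126 combinations miss at least one segment), so 5 is optimal.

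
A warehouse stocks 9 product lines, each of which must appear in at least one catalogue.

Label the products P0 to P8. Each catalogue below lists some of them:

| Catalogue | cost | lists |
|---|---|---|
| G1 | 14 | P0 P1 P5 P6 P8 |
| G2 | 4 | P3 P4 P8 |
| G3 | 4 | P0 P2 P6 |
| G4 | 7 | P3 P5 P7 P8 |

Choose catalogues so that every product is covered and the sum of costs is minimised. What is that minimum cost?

29

G1, G2, G3, G4 together cover every product (G1 ∪ G2 ∪ G3 ∪ G4 = {P0, P1, P2, P3, P4, P5, P6, P7, P8}); total cost 14 + 4 + 4 + 7 = 29.
No covering selection has total cost below 29.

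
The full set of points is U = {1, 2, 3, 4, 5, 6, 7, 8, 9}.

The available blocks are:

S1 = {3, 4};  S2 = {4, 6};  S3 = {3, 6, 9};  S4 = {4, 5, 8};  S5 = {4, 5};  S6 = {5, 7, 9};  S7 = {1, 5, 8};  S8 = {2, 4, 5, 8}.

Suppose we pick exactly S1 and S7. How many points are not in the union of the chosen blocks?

4

Union of S1, S7 = {1, 3, 4, 5, 8}.
Not covered: 2, 6, 7, 9 — 4 points.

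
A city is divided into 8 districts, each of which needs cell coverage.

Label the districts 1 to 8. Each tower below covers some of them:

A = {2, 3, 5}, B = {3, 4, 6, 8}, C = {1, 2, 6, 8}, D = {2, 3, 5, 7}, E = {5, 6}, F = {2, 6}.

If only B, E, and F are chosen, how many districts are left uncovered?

2

Union of B, E, F = {2, 3, 4, 5, 6, 8}.
Not covered: 1, 7 — 2 districts.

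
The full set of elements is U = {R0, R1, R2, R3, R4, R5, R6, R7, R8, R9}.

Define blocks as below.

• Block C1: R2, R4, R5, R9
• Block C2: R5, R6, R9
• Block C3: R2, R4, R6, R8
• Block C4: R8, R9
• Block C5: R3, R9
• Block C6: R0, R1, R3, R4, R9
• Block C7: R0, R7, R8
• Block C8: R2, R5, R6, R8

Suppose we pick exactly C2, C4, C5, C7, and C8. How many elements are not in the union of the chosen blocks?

2

Union of C2, C4, C5, C7, C8 = {R0, R2, R3, R5, R6, R7, R8, R9}.
Not covered: R1, R4 — 2 elements.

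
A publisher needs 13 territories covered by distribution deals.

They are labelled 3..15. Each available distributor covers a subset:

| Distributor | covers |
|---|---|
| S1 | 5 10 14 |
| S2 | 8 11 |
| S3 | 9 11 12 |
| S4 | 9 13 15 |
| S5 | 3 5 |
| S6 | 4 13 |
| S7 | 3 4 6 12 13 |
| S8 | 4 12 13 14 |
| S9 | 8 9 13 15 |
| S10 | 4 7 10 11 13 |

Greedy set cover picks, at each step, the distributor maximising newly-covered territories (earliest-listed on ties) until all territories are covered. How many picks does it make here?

Greedy: pick S7 (covers 5 new) → pick S1 (covers 3 new) → pick S9 (covers 3 new) → pick S10 (covers 2 new). Total picks: 4.

4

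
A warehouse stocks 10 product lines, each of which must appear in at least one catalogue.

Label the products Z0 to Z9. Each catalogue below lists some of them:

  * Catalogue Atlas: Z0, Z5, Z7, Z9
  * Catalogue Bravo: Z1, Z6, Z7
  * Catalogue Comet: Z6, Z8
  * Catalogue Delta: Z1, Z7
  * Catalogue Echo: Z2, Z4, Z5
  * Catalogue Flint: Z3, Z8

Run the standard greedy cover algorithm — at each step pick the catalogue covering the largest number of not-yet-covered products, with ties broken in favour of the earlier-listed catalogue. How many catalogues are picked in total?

4

Greedy: pick Atlas (covers 4 new) → pick Bravo (covers 2 new) → pick Echo (covers 2 new) → pick Flint (covers 2 new). Total picks: 4.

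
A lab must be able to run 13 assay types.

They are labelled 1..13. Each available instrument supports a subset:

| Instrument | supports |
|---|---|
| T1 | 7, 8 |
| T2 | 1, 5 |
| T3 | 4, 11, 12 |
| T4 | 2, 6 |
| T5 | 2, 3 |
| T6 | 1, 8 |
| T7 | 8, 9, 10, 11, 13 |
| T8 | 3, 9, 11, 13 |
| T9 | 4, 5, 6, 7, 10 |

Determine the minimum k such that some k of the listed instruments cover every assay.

5

Take {T2, T3, T5, T7, T9}. Their union is {1, 2, 3, 4, 5, 6, 7, 8, 9, 10, 11, 12, 13}, which is all 13 assays.
No 4 of the 9 instruments cover everything (all 126 combinations miss at least one assay), so 5 is optimal.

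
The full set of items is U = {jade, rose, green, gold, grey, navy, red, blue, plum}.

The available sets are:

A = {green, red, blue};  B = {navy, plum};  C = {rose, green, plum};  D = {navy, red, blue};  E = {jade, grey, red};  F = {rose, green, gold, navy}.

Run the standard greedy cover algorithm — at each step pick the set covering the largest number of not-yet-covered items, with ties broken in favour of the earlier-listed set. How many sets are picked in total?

Greedy: pick F (covers 4 new) → pick E (covers 3 new) → pick A (covers 1 new) → pick B (covers 1 new). Total picks: 4.

4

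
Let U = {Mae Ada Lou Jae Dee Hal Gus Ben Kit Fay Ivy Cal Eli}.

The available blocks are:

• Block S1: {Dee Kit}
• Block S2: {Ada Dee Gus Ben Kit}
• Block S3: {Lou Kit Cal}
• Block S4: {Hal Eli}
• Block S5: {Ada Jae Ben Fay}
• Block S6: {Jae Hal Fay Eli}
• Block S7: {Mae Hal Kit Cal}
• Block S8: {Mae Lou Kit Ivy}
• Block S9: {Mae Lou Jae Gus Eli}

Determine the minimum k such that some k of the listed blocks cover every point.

4

S2 and S3 and S6 and S8 together: S2 ∪ S3 ∪ S6 ∪ S8 = {Mae, Ada, Lou, Jae, Dee, Hal, Gus, Ben, Kit, Fay, Ivy, Cal, Eli} — every point is covered.
Only S8 contains Ivy, so S8 is forced; the remaining 9 points need at least 3 more blocks (each remaining block adds at most 4) — so at least 4 blocks are needed, and 4 is optimal.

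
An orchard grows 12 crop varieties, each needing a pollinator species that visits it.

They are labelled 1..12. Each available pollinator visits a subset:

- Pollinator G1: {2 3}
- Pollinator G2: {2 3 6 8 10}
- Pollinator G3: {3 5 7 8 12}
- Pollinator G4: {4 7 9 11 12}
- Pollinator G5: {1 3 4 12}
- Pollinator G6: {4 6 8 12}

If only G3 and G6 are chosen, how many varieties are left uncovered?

Union of G3, G6 = {3, 4, 5, 6, 7, 8, 12}.
Not covered: 1, 2, 9, 10, 11 — 5 varieties.

5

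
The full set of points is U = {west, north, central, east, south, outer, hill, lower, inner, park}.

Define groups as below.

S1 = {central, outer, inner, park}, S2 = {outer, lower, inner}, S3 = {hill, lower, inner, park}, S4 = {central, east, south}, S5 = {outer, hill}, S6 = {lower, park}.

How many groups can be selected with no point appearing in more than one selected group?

S4, S5, S6 are pairwise disjoint (S4={central,east,south}; S5={outer,hill}; S6={lower,park}).
Every remaining group overlaps one of these, and no 4 of the listed groups are pairwise disjoint, so 3 is the maximum.

3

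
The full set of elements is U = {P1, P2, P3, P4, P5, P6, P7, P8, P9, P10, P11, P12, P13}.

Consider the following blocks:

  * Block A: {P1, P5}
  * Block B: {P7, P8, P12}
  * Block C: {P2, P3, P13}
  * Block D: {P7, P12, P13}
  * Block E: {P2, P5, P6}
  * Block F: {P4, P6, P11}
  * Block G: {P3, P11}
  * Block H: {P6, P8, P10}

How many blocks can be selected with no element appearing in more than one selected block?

A, B, C, F are pairwise disjoint (A={P1,P5}; B={P7,P8,P12}; C={P2,P3,P13}; F={P4,P6,P11}).
Every remaining block overlaps one of these, and no 5 of the listed blocks are pairwise disjoint, so 4 is the maximum.

4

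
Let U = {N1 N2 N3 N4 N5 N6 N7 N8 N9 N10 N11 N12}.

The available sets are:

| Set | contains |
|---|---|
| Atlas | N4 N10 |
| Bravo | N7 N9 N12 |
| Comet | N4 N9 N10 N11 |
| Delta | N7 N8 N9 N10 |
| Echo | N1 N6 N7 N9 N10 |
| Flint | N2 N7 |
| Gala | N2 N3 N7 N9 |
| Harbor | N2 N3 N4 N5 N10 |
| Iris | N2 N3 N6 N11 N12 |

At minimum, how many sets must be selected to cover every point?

4

Delta, Echo, Harbor, and Iris cover everything between them: the union {N1, N2, N3, N4, N5, N6, N7, N8, N9, N10, N11, N12} is all of U.
No 3 of the 9 sets cover everything (all 84 combinations miss at least one point), so 4 is optimal.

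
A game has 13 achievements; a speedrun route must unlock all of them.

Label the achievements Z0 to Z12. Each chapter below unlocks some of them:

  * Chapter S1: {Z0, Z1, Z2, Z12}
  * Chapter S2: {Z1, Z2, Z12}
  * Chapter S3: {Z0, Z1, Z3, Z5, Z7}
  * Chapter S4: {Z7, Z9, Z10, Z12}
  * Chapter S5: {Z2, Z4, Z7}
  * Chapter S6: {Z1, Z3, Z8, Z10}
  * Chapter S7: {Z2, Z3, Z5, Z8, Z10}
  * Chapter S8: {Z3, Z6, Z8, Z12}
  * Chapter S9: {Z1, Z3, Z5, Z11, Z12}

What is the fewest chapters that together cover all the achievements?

5

S3 and S4 and S5 and S8 and S9 together: S3 ∪ S4 ∪ S5 ∪ S8 ∪ S9 = {Z0, Z1, Z2, Z3, Z4, Z5, Z6, Z7, Z8, Z9, Z10, Z11, Z12} — every achievement is covered.
No 4 of the 9 chapters cover everything (all 126 combinations miss at least one achievement), so 5 is optimal.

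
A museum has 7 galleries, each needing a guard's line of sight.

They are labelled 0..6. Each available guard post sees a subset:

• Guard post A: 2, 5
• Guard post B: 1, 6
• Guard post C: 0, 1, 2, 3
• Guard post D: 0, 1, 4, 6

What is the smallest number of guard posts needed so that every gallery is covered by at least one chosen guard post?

3

Take {A, C, D}. Their union is {0, 1, 2, 3, 4, 5, 6}, which is all 7 galleries.
Only C contains 3, so C is forced; the remaining 3 galleries need at least 2 more guard posts (each remaining guard post adds at most 2) — so at least 3 guard posts are needed, and 3 is optimal.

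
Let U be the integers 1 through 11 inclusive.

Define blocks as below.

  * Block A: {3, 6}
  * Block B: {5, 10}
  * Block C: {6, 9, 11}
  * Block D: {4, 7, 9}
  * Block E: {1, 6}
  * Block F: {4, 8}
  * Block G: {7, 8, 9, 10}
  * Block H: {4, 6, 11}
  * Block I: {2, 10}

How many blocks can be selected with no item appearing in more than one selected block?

B, C, F are pairwise disjoint (B={5,10}; C={6,9,11}; F={4,8}).
Every remaining block overlaps one of these, and no 4 of the listed blocks are pairwise disjoint, so 3 is the maximum.

3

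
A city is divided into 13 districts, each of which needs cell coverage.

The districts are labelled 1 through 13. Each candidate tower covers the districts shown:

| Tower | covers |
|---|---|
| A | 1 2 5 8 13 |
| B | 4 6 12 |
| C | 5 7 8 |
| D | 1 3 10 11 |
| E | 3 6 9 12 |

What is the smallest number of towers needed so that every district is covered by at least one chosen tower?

5

A and B and C and D and E together: A ∪ B ∪ C ∪ D ∪ E = {1, 2, 3, 4, 5, 6, 7, 8, 9, 10, 11, 12, 13} — every district is covered.
No 4 of the 5 towers cover everything (all 5 combinations miss at least one district), so 5 is optimal.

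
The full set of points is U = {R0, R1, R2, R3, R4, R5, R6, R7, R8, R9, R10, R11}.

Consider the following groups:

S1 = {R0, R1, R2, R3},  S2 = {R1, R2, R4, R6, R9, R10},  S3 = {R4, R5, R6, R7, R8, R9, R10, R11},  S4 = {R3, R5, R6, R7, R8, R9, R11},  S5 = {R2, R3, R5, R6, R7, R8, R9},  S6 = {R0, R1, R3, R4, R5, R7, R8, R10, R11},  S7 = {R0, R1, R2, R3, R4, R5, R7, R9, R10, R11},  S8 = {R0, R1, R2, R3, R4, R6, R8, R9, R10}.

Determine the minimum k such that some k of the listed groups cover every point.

2

Take {S2, S6}. Their union is {R0, R1, R2, R3, R4, R5, R6, R7, R8, R9, R10, R11}, which is all 12 points.
No single group has all 12 points (the largest, S7, has 10), so 2 is optimal.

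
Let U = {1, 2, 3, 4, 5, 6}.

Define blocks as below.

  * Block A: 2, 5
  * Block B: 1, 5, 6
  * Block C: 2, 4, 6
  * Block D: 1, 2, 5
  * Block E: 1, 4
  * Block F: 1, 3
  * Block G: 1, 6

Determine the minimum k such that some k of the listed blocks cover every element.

3

A, C, and F cover everything between them: the union {1, 2, 3, 4, 5, 6} is all of U.
Only F contains 3, so F is forced; the remaining 4 elements need at least 2 more blocks (each remaining block adds at most 3) — so at least 3 blocks are needed, and 3 is optimal.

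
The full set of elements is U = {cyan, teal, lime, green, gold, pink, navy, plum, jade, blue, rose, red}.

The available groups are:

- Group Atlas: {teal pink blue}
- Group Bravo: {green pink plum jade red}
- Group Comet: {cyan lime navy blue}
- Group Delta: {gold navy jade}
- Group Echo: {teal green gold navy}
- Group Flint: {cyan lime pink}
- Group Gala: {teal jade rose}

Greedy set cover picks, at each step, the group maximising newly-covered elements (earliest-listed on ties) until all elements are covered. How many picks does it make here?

4

Greedy: pick Bravo (covers 5 new) → pick Comet (covers 4 new) → pick Echo (covers 2 new) → pick Gala (covers 1 new). Total picks: 4.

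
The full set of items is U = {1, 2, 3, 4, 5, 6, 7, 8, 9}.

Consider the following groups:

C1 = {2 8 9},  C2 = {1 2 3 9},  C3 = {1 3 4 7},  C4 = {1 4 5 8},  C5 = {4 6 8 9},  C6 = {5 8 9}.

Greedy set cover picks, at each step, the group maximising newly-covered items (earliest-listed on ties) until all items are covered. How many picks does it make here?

4

Greedy: pick C2 (covers 4 new) → pick C4 (covers 3 new) → pick C3 (covers 1 new) → pick C5 (covers 1 new). Total picks: 4.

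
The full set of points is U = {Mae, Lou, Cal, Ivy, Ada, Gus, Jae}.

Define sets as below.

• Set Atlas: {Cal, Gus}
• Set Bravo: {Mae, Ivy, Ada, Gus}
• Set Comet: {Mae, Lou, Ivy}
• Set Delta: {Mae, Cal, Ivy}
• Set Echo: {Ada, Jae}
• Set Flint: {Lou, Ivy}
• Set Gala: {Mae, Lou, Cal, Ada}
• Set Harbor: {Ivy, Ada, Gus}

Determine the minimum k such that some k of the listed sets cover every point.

Atlas and Comet and Echo together: Atlas ∪ Comet ∪ Echo = {Mae, Lou, Cal, Ivy, Ada, Gus, Jae} — every point is covered.
Only Echo contains Jae, so Echo is forced; the remaining 5 points need at least 2 more sets (each remaining set adds at most 3) — so at least 3 sets are needed, and 3 is optimal.

3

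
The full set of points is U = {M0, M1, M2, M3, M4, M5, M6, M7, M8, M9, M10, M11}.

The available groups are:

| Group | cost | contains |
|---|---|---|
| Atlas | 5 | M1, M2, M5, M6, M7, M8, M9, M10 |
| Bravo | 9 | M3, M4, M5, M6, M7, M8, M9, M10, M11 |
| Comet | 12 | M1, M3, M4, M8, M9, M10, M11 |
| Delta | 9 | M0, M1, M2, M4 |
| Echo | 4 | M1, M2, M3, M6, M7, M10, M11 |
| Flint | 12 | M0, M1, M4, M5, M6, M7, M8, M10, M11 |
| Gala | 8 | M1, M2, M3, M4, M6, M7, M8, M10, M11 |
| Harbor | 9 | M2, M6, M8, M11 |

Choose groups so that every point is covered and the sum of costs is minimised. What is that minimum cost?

Bravo, Delta together cover every point (Bravo ∪ Delta = {M0, M1, M2, M3, M4, M5, M6, M7, M8, M9, M10, M11}); total cost 9 + 9 = 18.
No covering selection has total cost below 18.

18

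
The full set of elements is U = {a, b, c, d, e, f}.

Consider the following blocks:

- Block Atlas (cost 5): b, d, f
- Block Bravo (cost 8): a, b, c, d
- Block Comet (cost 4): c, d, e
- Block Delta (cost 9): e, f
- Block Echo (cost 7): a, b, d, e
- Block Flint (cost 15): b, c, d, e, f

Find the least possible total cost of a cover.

16

Atlas, Comet, Echo together cover every element (Atlas ∪ Comet ∪ Echo = {a, b, c, d, e, f}); total cost 5 + 4 + 7 = 16.
No covering selection has total cost below 16.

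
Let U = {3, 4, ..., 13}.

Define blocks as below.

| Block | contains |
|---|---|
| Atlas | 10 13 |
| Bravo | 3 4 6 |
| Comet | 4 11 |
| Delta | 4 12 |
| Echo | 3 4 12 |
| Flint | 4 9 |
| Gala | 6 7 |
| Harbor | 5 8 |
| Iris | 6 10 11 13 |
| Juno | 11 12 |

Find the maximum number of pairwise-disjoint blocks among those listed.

5

Atlas, Flint, Gala, Harbor, Juno are pairwise disjoint (Atlas={10,13}; Flint={4,9}; Gala={6,7}; Harbor={5,8}; Juno={11,12}).
Every remaining block overlaps one of these, and no 6 of the listed blocks are pairwise disjoint, so 5 is the maximum.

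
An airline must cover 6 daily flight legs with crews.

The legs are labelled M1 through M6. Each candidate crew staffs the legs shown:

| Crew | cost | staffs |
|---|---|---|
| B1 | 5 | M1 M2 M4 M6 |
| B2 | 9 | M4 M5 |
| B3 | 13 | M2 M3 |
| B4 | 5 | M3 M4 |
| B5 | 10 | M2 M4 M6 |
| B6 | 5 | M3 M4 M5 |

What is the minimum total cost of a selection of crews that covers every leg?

B1, B6 together cover every leg (B1 ∪ B6 = {M1, M2, M3, M4, M5, M6}); total cost 5 + 5 = 10.
No covering selection has total cost below 10.

10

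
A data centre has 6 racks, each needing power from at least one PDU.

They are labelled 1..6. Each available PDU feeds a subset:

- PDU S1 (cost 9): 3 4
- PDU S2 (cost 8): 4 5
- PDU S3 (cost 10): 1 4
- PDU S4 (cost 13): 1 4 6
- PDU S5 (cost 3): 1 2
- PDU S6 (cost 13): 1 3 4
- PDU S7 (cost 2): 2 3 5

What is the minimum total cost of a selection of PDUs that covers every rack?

S4, S7 together cover every rack (S4 ∪ S7 = {1, 2, 3, 4, 5, 6}); total cost 13 + 2 = 15.
The greedy pick S7, S5, S4 costs 18; no covering selection beats 15.

15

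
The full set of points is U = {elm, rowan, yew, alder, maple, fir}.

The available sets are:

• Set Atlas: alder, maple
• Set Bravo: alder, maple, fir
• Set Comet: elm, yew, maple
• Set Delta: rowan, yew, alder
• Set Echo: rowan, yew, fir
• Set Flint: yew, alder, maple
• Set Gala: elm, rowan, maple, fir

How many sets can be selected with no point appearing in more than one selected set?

2

Atlas, Echo are pairwise disjoint (Atlas={alder,maple}; Echo={rowan,yew,fir}).
Every remaining set overlaps one of these, and no 3 of the listed sets are pairwise disjoint, so 2 is the maximum.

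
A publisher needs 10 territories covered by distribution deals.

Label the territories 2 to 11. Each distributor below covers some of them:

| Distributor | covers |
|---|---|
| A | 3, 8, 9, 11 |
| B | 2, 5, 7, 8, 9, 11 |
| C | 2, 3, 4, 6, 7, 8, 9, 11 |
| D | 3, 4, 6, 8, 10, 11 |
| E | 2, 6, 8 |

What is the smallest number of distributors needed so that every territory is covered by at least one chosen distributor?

B and D together: B ∪ D = {2, 3, 4, 5, 6, 7, 8, 9, 10, 11} — every territory is covered.
No single distributor has all 10 territories (the largest, C, has 8), so 2 is optimal.

2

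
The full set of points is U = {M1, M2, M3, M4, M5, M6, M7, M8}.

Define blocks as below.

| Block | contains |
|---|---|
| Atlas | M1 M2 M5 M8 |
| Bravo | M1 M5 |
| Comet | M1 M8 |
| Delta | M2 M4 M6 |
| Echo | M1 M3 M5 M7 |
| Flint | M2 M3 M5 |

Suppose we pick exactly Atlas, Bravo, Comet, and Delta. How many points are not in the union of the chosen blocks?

Union of Atlas, Bravo, Comet, Delta = {M1, M2, M4, M5, M6, M8}.
Not covered: M3, M7 — 2 points.

2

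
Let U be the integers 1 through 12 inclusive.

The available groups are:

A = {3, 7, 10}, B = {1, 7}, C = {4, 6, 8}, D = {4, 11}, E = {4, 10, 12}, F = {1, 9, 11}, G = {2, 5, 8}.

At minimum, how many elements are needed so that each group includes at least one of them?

H = {4, 5, 7, 9} meets every group (each contains at least one member of H), and |H| = 4.
No choice of 3 elements meets every group, so 4 is the minimum.

4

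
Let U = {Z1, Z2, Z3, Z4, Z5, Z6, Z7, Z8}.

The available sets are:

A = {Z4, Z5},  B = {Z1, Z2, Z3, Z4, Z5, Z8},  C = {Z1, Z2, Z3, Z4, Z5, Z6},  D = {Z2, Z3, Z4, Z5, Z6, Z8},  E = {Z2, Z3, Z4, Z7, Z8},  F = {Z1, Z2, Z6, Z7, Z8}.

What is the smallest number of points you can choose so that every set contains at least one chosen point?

2

Take H = {Z2, Z5}. Each listed set contains at least one of these, so H is a hitting set of size 2.
The sets A, F are pairwise disjoint, so any hitting set needs a separate point for each — at least 2. Hence 2 is optimal.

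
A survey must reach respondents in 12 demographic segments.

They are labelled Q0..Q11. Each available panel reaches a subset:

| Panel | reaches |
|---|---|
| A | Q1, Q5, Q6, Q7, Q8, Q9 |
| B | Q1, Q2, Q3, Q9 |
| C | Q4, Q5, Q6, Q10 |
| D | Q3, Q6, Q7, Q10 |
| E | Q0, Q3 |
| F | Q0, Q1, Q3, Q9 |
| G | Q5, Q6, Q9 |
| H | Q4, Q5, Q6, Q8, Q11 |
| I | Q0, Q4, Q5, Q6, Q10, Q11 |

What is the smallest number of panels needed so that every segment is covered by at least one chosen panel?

A and B and I together: A ∪ B ∪ I = {Q0, Q1, Q2, Q3, Q4, Q5, Q6, Q7, Q8, Q9, Q10, Q11} — every segment is covered.
Only B contains Q2, so B is forced; the remaining 8 segments need at least 2 more panels (each remaining panel adds at most 6) — so at least 3 panels are needed, and 3 is optimal.

3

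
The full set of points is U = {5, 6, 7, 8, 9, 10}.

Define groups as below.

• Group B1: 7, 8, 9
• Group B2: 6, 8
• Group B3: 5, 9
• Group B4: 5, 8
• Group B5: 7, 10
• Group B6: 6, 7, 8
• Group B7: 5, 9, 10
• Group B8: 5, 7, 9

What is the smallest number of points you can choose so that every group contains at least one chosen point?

The 3 points {5, 7, 8} hit every group.
The groups B2, B3, B5 are pairwise disjoint, so any hitting set needs a separate point for each — at least 3. Hence 3 is optimal.

3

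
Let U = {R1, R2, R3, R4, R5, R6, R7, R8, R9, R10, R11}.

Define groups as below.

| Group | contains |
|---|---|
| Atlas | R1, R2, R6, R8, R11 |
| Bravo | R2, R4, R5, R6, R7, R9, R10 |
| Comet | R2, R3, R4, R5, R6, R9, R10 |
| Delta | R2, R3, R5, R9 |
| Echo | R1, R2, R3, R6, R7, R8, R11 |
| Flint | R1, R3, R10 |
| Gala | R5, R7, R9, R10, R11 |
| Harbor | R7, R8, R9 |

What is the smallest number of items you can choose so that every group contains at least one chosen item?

2

Take H = {R1, R9}. Each listed group contains at least one of these, so H is a hitting set of size 2.
The groups Flint, Harbor are pairwise disjoint, so any hitting set needs a separate item for each — at least 2. Hence 2 is optimal.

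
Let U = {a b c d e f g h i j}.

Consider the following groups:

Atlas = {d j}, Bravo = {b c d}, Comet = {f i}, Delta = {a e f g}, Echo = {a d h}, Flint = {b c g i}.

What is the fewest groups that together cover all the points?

4

Atlas, Delta, Echo, and Flint cover everything between them: the union {a, b, c, d, e, f, g, h, i, j} is all of U.
No 3 of the 6 groups cover everything (all 20 combinations miss at least one point), so 4 is optimal.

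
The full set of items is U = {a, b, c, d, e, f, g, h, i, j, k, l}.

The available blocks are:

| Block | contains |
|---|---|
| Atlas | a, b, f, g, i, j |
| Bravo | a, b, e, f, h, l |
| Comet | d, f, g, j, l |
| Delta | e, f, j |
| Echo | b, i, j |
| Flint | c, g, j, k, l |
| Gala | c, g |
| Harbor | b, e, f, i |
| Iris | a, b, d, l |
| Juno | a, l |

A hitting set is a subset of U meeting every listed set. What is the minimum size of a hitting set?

4

The 4 items {c, i, j, l} hit every block.
No choice of 3 items meets every block, so 4 is the minimum.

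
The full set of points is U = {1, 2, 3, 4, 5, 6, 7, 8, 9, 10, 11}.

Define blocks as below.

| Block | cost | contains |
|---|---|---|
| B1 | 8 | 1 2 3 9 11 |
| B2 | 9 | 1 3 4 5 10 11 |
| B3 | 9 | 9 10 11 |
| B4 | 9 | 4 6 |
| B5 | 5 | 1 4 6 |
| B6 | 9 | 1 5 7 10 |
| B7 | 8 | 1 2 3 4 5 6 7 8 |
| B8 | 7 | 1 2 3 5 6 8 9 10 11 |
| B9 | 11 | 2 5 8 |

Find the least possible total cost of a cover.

15

B7, B8 together cover every point (B7 ∪ B8 = {1, 2, 3, 4, 5, 6, 7, 8, 9, 10, 11}); total cost 8 + 7 = 15.
No covering selection has total cost below 15.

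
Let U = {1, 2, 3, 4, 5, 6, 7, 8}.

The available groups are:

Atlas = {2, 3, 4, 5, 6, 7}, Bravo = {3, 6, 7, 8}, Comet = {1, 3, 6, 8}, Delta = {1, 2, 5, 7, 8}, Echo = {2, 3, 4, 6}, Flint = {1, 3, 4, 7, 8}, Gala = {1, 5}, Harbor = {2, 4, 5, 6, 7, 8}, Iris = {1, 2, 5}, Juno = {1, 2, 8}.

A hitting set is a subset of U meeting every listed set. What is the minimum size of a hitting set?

The 2 items {1, 6} hit every group.
The groups Echo, Gala are pairwise disjoint, so any hitting set needs a separate item for each — at least 2. Hence 2 is optimal.

2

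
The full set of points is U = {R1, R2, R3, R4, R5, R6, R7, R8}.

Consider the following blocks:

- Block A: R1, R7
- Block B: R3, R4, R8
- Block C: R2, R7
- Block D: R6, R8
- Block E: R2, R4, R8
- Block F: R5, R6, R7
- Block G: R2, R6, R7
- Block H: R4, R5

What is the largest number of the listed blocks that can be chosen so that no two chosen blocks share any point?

3

A, D, H are pairwise disjoint (A={R1,R7}; D={R6,R8}; H={R4,R5}).
Every remaining block overlaps one of these, and no 4 of the listed blocks are pairwise disjoint, so 3 is the maximum.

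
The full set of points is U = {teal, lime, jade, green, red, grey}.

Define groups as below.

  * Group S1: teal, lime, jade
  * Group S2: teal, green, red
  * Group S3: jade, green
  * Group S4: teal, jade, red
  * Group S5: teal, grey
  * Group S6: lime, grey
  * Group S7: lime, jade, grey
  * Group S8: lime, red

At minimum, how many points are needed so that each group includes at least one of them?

3

Take H = {jade, red, grey}. Each listed group contains at least one of these, so H is a hitting set of size 3.
The groups S3, S5, S8 are pairwise disjoint, so any hitting set needs a separate point for each — at least 3. Hence 3 is optimal.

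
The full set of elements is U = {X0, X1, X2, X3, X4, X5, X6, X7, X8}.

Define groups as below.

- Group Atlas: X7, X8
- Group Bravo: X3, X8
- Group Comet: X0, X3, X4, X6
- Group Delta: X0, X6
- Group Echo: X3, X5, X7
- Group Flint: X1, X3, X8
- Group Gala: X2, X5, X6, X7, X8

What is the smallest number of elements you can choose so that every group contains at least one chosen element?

3

H = {X3, X6, X8} meets every group (each contains at least one member of H), and |H| = 3.
No choice of 2 elements meets every group, so 3 is the minimum.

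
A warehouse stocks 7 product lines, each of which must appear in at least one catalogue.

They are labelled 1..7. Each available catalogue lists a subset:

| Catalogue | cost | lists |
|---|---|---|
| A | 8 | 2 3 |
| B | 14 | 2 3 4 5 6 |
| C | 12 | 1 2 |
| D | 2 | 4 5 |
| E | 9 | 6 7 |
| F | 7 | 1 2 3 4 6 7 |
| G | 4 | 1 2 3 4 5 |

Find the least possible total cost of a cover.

D, F together cover every product (D ∪ F = {1, 2, 3, 4, 5, 6, 7}); total cost 2 + 7 = 9.
The greedy pick G, F costs 11; no covering selection beats 9.

9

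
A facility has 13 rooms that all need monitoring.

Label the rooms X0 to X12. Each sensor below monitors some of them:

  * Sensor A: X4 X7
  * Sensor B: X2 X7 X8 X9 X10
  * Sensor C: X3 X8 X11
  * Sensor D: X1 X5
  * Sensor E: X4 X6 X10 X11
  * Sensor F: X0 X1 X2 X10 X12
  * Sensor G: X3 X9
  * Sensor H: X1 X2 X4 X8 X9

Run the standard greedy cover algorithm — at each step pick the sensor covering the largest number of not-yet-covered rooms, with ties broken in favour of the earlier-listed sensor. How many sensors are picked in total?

5

Greedy: pick B (covers 5 new) → pick E (covers 3 new) → pick F (covers 3 new) → pick C (covers 1 new) → pick D (covers 1 new). Total picks: 5.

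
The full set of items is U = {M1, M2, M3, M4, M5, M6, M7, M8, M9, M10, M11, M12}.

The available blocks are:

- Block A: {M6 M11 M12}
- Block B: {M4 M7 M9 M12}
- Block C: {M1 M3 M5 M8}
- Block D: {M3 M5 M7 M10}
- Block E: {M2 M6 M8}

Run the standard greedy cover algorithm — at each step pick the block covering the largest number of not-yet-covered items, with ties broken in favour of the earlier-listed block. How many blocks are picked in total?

5

Greedy: pick B (covers 4 new) → pick C (covers 4 new) → pick A (covers 2 new) → pick D (covers 1 new) → pick E (covers 1 new). Total picks: 5.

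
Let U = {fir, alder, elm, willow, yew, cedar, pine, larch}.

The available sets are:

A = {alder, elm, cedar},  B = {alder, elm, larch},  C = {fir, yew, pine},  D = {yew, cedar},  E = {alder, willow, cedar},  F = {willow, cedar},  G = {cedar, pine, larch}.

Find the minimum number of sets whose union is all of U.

Take {B, C, F}. Their union is {fir, alder, elm, willow, yew, cedar, pine, larch}, which is all 8 elements.
Each set has at most 3 elements, and 2·3 = 6 < 8 — so at least 3 sets are needed, and 3 is optimal.

3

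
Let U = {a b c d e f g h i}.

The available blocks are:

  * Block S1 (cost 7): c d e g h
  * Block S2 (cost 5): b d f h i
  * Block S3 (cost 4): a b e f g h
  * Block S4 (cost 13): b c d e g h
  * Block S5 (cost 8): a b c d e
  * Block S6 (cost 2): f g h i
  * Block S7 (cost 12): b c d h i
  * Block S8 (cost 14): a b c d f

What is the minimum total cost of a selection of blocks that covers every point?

S5, S6 together cover every point (S5 ∪ S6 = {a, b, c, d, e, f, g, h, i}); total cost 8 + 2 = 10.
The greedy pick S6, S3, S1 costs 13; no covering selection beats 10.

10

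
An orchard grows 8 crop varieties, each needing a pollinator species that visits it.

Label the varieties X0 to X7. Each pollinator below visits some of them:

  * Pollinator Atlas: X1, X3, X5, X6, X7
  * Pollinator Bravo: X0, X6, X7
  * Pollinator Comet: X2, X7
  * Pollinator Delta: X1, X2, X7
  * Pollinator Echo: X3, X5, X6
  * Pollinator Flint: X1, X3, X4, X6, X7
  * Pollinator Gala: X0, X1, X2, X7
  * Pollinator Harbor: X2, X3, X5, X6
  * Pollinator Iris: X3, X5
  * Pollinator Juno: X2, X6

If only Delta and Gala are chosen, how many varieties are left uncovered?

Union of Delta, Gala = {X0, X1, X2, X7}.
Not covered: X3, X4, X5, X6 — 4 varieties.

4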